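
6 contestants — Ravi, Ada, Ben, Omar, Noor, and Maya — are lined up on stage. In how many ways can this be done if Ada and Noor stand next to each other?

Place the 4 others and the Ada-Noor pair as 5 objects in a line; the pair has 2 internal arrangements.
So the count is 2·(5)! = 240.

240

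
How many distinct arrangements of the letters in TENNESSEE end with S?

840

With the last slot taken by S, it remains to arrange the other 8 letters (TENNESEE).
Those 8 letters have E appearing 4 times and N appearing twice, giving (8)!/(4!·2!) = 840.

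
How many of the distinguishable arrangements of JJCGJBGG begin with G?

With the first slot taken by G, it remains to arrange the other 7 letters (JJCJBGG).
Those 7 letters have G appearing twice and J appearing 3 times, giving (7)!/(3!·2!) = 420.

420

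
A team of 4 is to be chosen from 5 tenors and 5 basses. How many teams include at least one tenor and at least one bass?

200

Total 4-person selections from all 10: C(10,4) = 210.
Subtract selections that omit an entire group: no tenors → C(5,4) = 5; no basses → C(5,4) = 5.
Both groups omitted at once is impossible, so 210 − 10 = 200.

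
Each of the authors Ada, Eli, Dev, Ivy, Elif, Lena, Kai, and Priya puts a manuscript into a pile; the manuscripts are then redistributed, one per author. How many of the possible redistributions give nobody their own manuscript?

Let Aᵢ be the assignments in which author i gets their own manuscript. We want the size of the complement of A₁∪…∪A_8.
By inclusion–exclusion this is Σ_{j=0}^{8} (−1)^j C(8,j)·(8−j)!.
Computing: 40320 − 40320 + 20160 − 6720 + 1680 − 336 + 56 − 8 + 1 = 14833.

14833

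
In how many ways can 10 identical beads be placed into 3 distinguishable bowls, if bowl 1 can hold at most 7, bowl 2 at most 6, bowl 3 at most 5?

Ignoring the caps, the number of non-negative solutions to x_1+…+x_3 = 10 is C(12,2) = 66.
Subtract solutions that violate a single cap (substitute x_i' = x_i − (cap_i+1)): x_1 ≥ 8 gives C(4,2) = 6; x_2 ≥ 7 gives C(5,2) = 10; x_3 ≥ 6 gives C(6,2) = 15. Together 31.
No two caps can be exceeded simultaneously, so the pair terms are all 0.
By inclusion–exclusion the count is 66 − 31 + 0 = 35.

35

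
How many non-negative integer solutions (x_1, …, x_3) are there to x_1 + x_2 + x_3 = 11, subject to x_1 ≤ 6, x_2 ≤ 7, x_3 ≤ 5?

32

Without the upper bounds there are C(13,2) = 78 ways to split 11 among 3 variables.
Subtract solutions that violate a single cap (substitute x_i' = x_i − (cap_i+1)): x_1 ≥ 7 gives C(6,2) = 15; x_2 ≥ 8 gives C(5,2) = 10; x_3 ≥ 6 gives C(7,2) = 21. Together 46.
No two caps can be exceeded simultaneously, so the pair terms are all 0.
By inclusion–exclusion the count is 78 − 46 + 0 = 32.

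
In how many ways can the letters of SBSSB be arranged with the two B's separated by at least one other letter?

There are 5!/(3!·2!) = 10 arrangements of SBSSB in total.
Arrangements with the B's together: treat BB as one letter, giving (4)!/(3!) = 4.
Subtracting, 10 − 4 = 6 arrangements keep the B's apart.

6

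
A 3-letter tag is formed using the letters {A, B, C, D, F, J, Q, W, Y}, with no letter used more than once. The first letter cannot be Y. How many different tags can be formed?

The first letter has 9−1 = 8 choices (anything except Y).
The remaining 2 letters are filled from the other 8 symbols without repetition: 8 × 7 = 56.
Total: 8 × 56 = 448.

448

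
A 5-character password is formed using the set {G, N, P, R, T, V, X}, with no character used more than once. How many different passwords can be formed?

2520

Choose and order 5 of the 7 symbols: the first character has 7 options, the next 6, and so on down to 3.
7 × 6 × 5 × 4 × 3 = 2520.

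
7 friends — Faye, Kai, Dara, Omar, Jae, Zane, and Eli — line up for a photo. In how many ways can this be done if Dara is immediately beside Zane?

1440

Place the 5 others and the Dara-Zane pair as 6 objects in a line; the pair has 2 internal arrangements.
So the count is 2·(6)! = 1440.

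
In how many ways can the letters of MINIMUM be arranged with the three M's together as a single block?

Treat the 3 copies of M as a single block. The multiset to arrange is then {MMM, I, I, N, U}, 5 items in all.
That gives (5)!/(2!) = 60 arrangements.

60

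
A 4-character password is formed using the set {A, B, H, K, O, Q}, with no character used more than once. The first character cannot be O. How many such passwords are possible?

300

The first character has 6−1 = 5 choices (anything except O).
The remaining 3 characters are filled from the other 5 symbols without repetition: 5 × 4 × 3 = 60.
Total: 5 × 60 = 300.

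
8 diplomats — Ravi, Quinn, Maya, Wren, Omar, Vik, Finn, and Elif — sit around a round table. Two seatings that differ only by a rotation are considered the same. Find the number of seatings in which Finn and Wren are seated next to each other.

Glue Finn and Wren into a block (2 internal orders). Seating 7 units around a circle gives (6)! arrangements.
So 2 × (6)! = 2 × 720 = 1440.

1440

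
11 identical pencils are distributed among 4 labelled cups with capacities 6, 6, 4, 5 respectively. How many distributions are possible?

By stars and bars, unrestricted non-negative solutions to x_1+…+x_4 = 11 number C(11+3,3) = 364.
Subtract solutions that violate a single cap (substitute x_i' = x_i − (cap_i+1)): x_1 ≥ 7 gives C(7,3) = 35; x_2 ≥ 7 gives C(7,3) = 35; x_3 ≥ 5 gives C(9,3) = 84; x_4 ≥ 6 gives C(8,3) = 56. Together 210.
Add back pairs where two caps are both exceeded: 0 + 0 + 0 + 0 + 0 + 1 = 1.
By inclusion–exclusion the count is 364 − 210 + 1 = 155.

155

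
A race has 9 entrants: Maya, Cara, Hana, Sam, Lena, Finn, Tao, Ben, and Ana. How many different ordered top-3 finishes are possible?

504

This is an ordered selection of 3 from 9: P(9,3).
That gives 9 × 8 × 7 = 504.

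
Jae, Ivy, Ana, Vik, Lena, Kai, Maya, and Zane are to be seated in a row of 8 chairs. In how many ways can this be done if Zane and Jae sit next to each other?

10080

Treat {Zane, Jae} as a single unit. There are 7 units to order, and the pair itself can be ordered 2 ways.
So the count is 2·(7)! = 10080.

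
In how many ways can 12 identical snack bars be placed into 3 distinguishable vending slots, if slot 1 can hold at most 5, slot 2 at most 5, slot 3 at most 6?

Without the upper bounds there are C(14,2) = 91 ways to split 12 among 3 vending slots.
Subtract solutions that violate a single cap (substitute x_i' = x_i − (cap_i+1)): x_1 ≥ 6 gives C(8,2) = 28; x_2 ≥ 6 gives C(8,2) = 28; x_3 ≥ 7 gives C(7,2) = 21. Together 77.
Add back pairs where two caps are both exceeded: 1 + 0 + 0 = 1.
By inclusion–exclusion the count is 91 − 77 + 1 = 15.

15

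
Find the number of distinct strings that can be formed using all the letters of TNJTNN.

The 6 letters of TNJTNN have repeats: N appearing 3 times and T appearing twice.
The number of distinct arrangements is 6!/(3!·2!) = 720/12 = 60.

60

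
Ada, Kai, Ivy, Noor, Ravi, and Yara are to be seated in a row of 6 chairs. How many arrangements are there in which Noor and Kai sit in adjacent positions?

Treat {Noor, Kai} as a single unit. There are 5 units to order, and the pair itself can be ordered 2 ways.
That gives 2 × 5! = 2 × 120 = 240.

240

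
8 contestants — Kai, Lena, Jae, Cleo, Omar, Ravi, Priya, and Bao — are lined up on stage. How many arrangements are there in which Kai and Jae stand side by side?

Treat {Kai, Jae} as a single unit. There are 7 units to order, and the pair itself can be ordered 2 ways.
That gives 2 × 7! = 2 × 5040 = 10080.

10080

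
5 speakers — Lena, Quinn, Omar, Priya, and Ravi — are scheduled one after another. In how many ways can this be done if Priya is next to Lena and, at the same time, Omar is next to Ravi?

24

Treat {Priya,Lena} as one block (2 orders) and {Omar,Ravi} as another (2 orders).
That leaves 3 units to arrange: 2 × 2 × 3! = 4 × 6 = 24.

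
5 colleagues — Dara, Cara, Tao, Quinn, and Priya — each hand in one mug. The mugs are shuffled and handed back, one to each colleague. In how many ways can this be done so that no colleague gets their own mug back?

44

This is the derangement count D_5: permutations of 5 items with no fixed point.
By inclusion–exclusion this is Σ_{j=0}^{5} (−1)^j C(5,j)·(5−j)!.
Computing: 120 − 120 + 60 − 20 + 5 − 1 = 44.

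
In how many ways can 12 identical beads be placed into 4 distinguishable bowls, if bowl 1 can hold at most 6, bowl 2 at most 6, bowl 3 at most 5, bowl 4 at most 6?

203

Without the upper bounds there are C(15,3) = 455 ways to split 12 among 4 bowls.
Subtract solutions that violate a single cap (substitute x_i' = x_i − (cap_i+1)): x_1 ≥ 7 gives C(8,3) = 56; x_2 ≥ 7 gives C(8,3) = 56; x_3 ≥ 6 gives C(9,3) = 84; x_4 ≥ 7 gives C(8,3) = 56. Together 252.
No two caps can be exceeded simultaneously, so the pair terms are all 0.
By inclusion–exclusion the count is 455 − 252 + 0 = 203.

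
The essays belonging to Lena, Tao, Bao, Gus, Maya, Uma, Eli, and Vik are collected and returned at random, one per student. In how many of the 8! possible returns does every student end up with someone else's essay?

Let Aᵢ be the assignments in which student i gets their own essay. We want the size of the complement of A₁∪…∪A_8.
By inclusion–exclusion this is Σ_{j=0}^{8} (−1)^j C(8,j)·(8−j)!.
Computing: 40320 − 40320 + 20160 − 6720 + 1680 − 336 + 56 − 8 + 1 = 14833.

14833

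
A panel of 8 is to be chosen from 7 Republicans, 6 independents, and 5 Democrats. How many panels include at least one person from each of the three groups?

With no constraint there are C(18,8) = 43758 possible selections.
Subtract selections that omit an entire group: no Republicans → C(11,8) = 165; no independents → C(12,8) = 495; no Democrats → C(13,8) = 1287.
Add back selections omitting two groups (i.e. drawn from a single group): C(7,8) + C(6,8) + C(5,8) = 0.
By inclusion–exclusion: 43758 − 1947 + 0 = 41811.

41811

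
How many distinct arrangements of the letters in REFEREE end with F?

Fix F in the last position and arrange the remaining 6 letters.
Those 6 letters have E appearing 4 times and R appearing twice, giving (6)!/(4!·2!) = 15.

15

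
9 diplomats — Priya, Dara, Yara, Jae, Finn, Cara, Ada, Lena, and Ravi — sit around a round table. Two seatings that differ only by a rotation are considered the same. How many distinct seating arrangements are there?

Around a circle, 9 distinct people have 9!/9 = (8)! = 40320 rotationally distinct seatings.

40320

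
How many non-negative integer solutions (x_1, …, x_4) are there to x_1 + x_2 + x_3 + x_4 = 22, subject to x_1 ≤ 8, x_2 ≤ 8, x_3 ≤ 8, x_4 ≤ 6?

161

Ignoring the caps, the number of non-negative solutions to x_1+…+x_4 = 22 is C(25,3) = 2300.
Subtract solutions that violate a single cap (substitute x_i' = x_i − (cap_i+1)): x_1 ≥ 9 gives C(16,3) = 560; x_2 ≥ 9 gives C(16,3) = 560; x_3 ≥ 9 gives C(16,3) = 560; x_4 ≥ 7 gives C(18,3) = 816. Together 2496.
Add back pairs where two caps are both exceeded: 35 + 35 + 84 + 35 + 84 + 84 = 357.
By inclusion–exclusion the count is 2300 − 2496 + 357 = 161.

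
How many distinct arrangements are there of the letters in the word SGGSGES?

Letter multiplicities in SGGSGES: E×1, G×3, S×3.
The number of distinct arrangements is 7!/(3!·3!) = 5040/36 = 140.

140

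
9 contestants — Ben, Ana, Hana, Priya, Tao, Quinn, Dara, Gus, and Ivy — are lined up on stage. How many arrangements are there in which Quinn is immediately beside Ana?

Treat {Quinn, Ana} as a single unit. There are 8 units to order, and the pair itself can be ordered 2 ways.
So the count is 2·(8)! = 80640.

80640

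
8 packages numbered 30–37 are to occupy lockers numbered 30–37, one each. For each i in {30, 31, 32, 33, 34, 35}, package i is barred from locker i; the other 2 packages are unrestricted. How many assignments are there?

18806

Let Aᵢ (for 30 ≤ i ≤ 35) be the placements that put package i in its forbidden locker. Any j of these fix j positions, leaving (8−j)! ways to fill the rest, and there are C(6,j) ways to pick which j.
By inclusion–exclusion, the number of valid placements is Σ_{j=0}^{6} (−1)^j C(6,j)·(8−j)!.
Computing: 40320 − 30240 + 10800 − 2400 + 360 − 36 + 2 = 18806.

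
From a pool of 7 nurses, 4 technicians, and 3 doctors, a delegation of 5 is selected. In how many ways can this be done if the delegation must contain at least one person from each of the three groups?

1288

Unrestricted: C(14,5) = 2002 ways to pick any 5 of the 14.
Subtract selections that omit an entire group: no nurses → C(7,5) = 21; no technicians → C(10,5) = 252; no doctors → C(11,5) = 462.
Add back selections omitting two groups (i.e. drawn from a single group): C(7,5) + C(4,5) + C(3,5) = 21.
By inclusion–exclusion: 2002 − 735 + 21 = 1288.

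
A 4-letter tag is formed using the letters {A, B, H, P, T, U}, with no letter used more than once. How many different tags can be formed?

360

Choose and order 4 of the 6 symbols: the first letter has 6 options, the next 5, then 4, 3.
6 × 5 × 4 × 3 = 360.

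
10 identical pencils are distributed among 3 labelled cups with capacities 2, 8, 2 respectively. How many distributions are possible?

Without the upper bounds there are C(12,2) = 66 ways to split 10 among 3 cups.
Subtract solutions that violate a single cap (substitute x_i' = x_i − (cap_i+1)): x_1 ≥ 3 gives C(9,2) = 36; x_2 ≥ 9 gives C(3,2) = 3; x_3 ≥ 3 gives C(9,2) = 36. Together 75.
Add back pairs where two caps are both exceeded: 0 + 15 + 0 = 15.
By inclusion–exclusion the count is 66 − 75 + 15 = 6.

6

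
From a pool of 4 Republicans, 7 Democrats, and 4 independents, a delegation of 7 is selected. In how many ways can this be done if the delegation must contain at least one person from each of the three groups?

5768

With no constraint there are C(15,7) = 6435 possible selections.
Subtract selections that omit an entire group: no Republicans → C(11,7) = 330; no Democrats → C(8,7) = 8; no independents → C(11,7) = 330.
Add back selections omitting two groups (i.e. drawn from a single group): C(4,7) + C(7,7) + C(4,7) = 1.
By inclusion–exclusion: 6435 − 668 + 1 = 5768.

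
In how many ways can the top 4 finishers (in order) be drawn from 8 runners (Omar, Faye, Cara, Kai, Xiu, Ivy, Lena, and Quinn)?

1680

This is an ordered selection of 4 from 8: P(8,4).
That gives 8 × 7 × 6 × 5 = 1680.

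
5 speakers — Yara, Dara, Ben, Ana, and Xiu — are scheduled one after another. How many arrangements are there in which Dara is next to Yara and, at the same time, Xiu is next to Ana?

Treat {Dara,Yara} as one block (2 orders) and {Xiu,Ana} as another (2 orders).
That leaves 3 units to arrange: 2 × 2 × 3! = 4 × 6 = 24.

24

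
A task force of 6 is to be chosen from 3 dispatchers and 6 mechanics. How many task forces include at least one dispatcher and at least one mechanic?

With no constraint there are C(9,6) = 84 possible selections.
Selections missing a whole group: no dispatchers → C(6,6) = 1; no mechanics → C(3,6) = 0.
Both groups omitted at once is impossible, so 84 − 1 = 83.

83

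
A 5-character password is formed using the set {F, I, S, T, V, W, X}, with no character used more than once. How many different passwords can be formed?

2520

This is a permutation of 5 out of 7: P(7,5) = 7!/2!.
7 × 6 × 5 × 4 × 3 = 2520.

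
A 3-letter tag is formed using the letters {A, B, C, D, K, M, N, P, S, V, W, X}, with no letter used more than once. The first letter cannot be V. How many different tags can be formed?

The first letter has 12−1 = 11 choices (anything except V).
The remaining 2 letters are filled from the other 11 symbols without repetition: 11 × 10 = 110.
Total: 11 × 110 = 1210.

1210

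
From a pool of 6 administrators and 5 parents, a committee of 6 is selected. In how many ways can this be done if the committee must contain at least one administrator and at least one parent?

461

Total 6-person selections from all 11: C(11,6) = 462.
Subtract selections that omit an entire group: no administrators → C(5,6) = 0; no parents → C(6,6) = 1.
Both groups omitted at once is impossible, so 462 − 1 = 461.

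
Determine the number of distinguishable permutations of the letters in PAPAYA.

60

The 6 letters of PAPAYA have repeats: A appearing 3 times and P appearing twice.
Dividing 6! = 720 by 3!·2! = 12 for the repeated letters gives 60.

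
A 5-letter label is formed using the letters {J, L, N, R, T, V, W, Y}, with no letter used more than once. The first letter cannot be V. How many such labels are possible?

5880

The first letter has 8−1 = 7 choices (anything except V).
The remaining 4 letters are filled from the other 7 symbols without repetition: 7 × 6 × 5 × 4 = 840.
Total: 7 × 840 = 5880.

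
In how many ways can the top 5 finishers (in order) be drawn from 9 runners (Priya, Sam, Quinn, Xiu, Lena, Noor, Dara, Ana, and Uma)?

This is an ordered selection of 5 from 9: P(9,5).
That gives 9 × 8 × 7 × 6 × 5 = 15120.

15120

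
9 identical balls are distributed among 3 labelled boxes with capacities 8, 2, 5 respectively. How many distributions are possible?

By stars and bars, unrestricted non-negative solutions to x_1+…+x_3 = 9 number C(9+2,2) = 55.
Subtract solutions that violate a single cap (substitute x_i' = x_i − (cap_i+1)): x_1 ≥ 9 gives C(2,2) = 1; x_2 ≥ 3 gives C(8,2) = 28; x_3 ≥ 6 gives C(5,2) = 10. Together 39.
Add back pairs where two caps are both exceeded: 0 + 0 + 1 = 1.
By inclusion–exclusion the count is 55 − 39 + 1 = 17.

17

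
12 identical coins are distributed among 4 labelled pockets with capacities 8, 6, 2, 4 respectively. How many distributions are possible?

86

Without the upper bounds there are C(15,3) = 455 ways to split 12 among 4 pockets.
Subtract solutions that violate a single cap (substitute x_i' = x_i − (cap_i+1)): x_1 ≥ 9 gives C(6,3) = 20; x_2 ≥ 7 gives C(8,3) = 56; x_3 ≥ 3 gives C(12,3) = 220; x_4 ≥ 5 gives C(10,3) = 120. Together 416.
Add back pairs where two caps are both exceeded: 0 + 1 + 0 + 10 + 1 + 35 = 47.
By inclusion–exclusion the count is 455 − 416 + 47 = 86.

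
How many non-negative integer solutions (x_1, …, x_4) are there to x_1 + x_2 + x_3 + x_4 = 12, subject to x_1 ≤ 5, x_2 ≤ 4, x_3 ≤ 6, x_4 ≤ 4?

95

Ignoring the caps, the number of non-negative solutions to x_1+…+x_4 = 12 is C(15,3) = 455.
Subtract solutions that violate a single cap (substitute x_i' = x_i − (cap_i+1)): x_1 ≥ 6 gives C(9,3) = 84; x_2 ≥ 5 gives C(10,3) = 120; x_3 ≥ 7 gives C(8,3) = 56; x_4 ≥ 5 gives C(10,3) = 120. Together 380.
Add back pairs where two caps are both exceeded: 4 + 0 + 4 + 1 + 10 + 1 = 20.
By inclusion–exclusion the count is 455 − 380 + 20 = 95.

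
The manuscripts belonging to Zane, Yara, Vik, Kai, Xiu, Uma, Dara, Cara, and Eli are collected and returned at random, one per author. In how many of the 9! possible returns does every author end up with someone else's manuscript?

133496

Let Aᵢ be the assignments in which author i gets their own manuscript. We want the size of the complement of A₁∪…∪A_9.
By inclusion–exclusion this is Σ_{j=0}^{9} (−1)^j C(9,j)·(9−j)!.
Computing: 362880 − 362880 + 181440 − 60480 + 15120 − 3024 + 504 − 72 + 9 − 1 = 133496.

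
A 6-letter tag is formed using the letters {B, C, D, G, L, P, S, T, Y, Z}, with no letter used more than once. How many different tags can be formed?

With no repetition, fill the 6 letters in order: 10 choices, then 9, down to 5.
That product is 10 × 9 × 8 × 7 × 6 × 5 = 151200.

151200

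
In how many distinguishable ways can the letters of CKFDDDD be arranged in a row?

210

Letter multiplicities in CKFDDDD: C×1, D×4, F×1, K×1.
So there are 7! / (4!) = 210 distinguishable arrangements.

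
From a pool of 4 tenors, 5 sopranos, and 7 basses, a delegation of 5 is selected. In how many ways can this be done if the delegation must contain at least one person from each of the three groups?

Total 5-person selections from all 16: C(16,5) = 4368.
Selections missing a whole group: no tenors → C(12,5) = 792; no sopranos → C(11,5) = 462; no basses → C(9,5) = 126.
Add back selections omitting two groups (i.e. drawn from a single group): C(4,5) + C(5,5) + C(7,5) = 22.
By inclusion–exclusion: 4368 − 1380 + 22 = 3010.

3010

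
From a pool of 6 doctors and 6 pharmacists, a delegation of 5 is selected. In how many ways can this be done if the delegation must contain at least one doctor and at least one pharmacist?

780

With no constraint there are C(12,5) = 792 possible selections.
Subtract selections that omit an entire group: no doctors → C(6,5) = 6; no pharmacists → C(6,5) = 6.
Both groups omitted at once is impossible, so 792 − 12 = 780.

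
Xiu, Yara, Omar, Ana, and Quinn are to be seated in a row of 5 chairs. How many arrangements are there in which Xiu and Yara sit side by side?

Glue Xiu and Yara into one block (2 internal orders), leaving 4 units to arrange in a row.
So the count is 2·(4)! = 48.

48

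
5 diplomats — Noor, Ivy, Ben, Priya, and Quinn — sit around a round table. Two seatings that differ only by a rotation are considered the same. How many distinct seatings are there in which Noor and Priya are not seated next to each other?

Without the restriction there are (4)! = 24 seatings.
Those with Noor next to Priya: fuse the pair into one unit and seat 4 units around a circle — 2·(3)! = 12.
Subtracting, 24 − 12 = 12.

12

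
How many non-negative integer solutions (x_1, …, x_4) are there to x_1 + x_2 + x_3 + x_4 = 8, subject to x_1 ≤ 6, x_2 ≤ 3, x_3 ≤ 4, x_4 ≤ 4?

86

Ignoring the caps, the number of non-negative solutions to x_1+…+x_4 = 8 is C(11,3) = 165.
Subtract solutions that violate a single cap (substitute x_i' = x_i − (cap_i+1)): x_1 ≥ 7 gives C(4,3) = 4; x_2 ≥ 4 gives C(7,3) = 35; x_3 ≥ 5 gives C(6,3) = 20; x_4 ≥ 5 gives C(6,3) = 20. Together 79.
No two caps can be exceeded simultaneously, so the pair terms are all 0.
By inclusion–exclusion the count is 165 − 79 + 0 = 86.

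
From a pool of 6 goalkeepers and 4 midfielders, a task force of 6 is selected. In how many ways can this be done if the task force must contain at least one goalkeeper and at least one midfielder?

With no constraint there are C(10,6) = 210 possible selections.
Selections missing a whole group: no goalkeepers → C(4,6) = 0; no midfielders → C(6,6) = 1.
Both groups omitted at once is impossible, so 210 − 1 = 209.

209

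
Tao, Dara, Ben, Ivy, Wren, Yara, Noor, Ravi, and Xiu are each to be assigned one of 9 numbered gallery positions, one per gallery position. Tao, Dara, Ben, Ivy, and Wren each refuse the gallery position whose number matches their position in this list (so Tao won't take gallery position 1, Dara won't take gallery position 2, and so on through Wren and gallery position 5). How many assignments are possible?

Let Aᵢ (for 1 ≤ i ≤ 5) be the placements that put person i in their forbidden gallery position. Any j of these fix j positions, leaving (9−j)! ways to fill the rest, and there are C(5,j) ways to pick which j.
By inclusion–exclusion, the number of valid placements is Σ_{j=0}^{5} (−1)^j C(5,j)·(9−j)!.
Computing: 362880 − 201600 + 50400 − 7200 + 600 − 24 = 205056.

205056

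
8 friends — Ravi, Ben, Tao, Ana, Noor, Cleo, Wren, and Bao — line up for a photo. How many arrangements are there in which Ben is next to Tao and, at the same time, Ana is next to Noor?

2880

Treat {Ben,Tao} as one block (2 orders) and {Ana,Noor} as another (2 orders).
That leaves 6 units to arrange: 2 × 2 × 6! = 4 × 720 = 2880.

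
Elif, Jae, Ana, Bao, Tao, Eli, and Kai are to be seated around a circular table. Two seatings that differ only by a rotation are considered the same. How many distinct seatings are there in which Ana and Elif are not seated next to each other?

All circular seatings of 7 people number (6)! = 720.
Those with Ana next to Elif: fuse the pair into one unit and seat 6 units around a circle — 2·(5)! = 240.
Subtracting, 720 − 240 = 480.

480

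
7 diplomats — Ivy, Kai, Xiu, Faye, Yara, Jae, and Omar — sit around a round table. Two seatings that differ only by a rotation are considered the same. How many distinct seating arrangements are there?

Seat Ivy anywhere (absorbing the rotational symmetry), then permute the other 6: (6)! = 720.

720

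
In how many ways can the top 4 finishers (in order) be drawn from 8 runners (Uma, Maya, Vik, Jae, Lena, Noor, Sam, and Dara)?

1680

There are 8 choices for 1st place, 7 for 2nd, and so on down to 5 for position 4.
That gives 8 × 7 × 6 × 5 = 1680.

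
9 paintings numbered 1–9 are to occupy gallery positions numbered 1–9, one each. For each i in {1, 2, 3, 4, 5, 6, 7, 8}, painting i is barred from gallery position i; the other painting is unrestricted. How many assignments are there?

Let Aᵢ (for 1 ≤ i ≤ 8) be the placements that put painting i in its forbidden gallery position. Any j of these fix j positions, leaving (9−j)! ways to fill the rest, and there are C(8,j) ways to pick which j.
By inclusion–exclusion, the number of valid placements is Σ_{j=0}^{8} (−1)^j C(8,j)·(9−j)!.
Computing: 362880 − 322560 + 141120 − 40320 + 8400 − 1344 + 168 − 16 + 1 = 148329.

148329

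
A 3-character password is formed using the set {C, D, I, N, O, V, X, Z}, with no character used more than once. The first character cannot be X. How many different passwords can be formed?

The first character has 8−1 = 7 choices (anything except X).
The remaining 2 characters are filled from the other 7 symbols without repetition: 7 × 6 = 42.
Total: 7 × 42 = 294.

294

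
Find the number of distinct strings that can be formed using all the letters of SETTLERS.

5040

The 8 letters of SETTLERS have repeats: E appearing twice, S appearing twice, and T appearing twice.
So there are 8! / (2!·2!·2!) = 5040 distinguishable arrangements.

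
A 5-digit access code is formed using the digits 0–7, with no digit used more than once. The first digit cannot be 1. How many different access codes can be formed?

The first digit has 8−1 = 7 choices (anything except 1).
The remaining 4 digits are filled from the other 7 symbols without repetition: 7 × 6 × 5 × 4 = 840.
Total: 7 × 840 = 5880.

5880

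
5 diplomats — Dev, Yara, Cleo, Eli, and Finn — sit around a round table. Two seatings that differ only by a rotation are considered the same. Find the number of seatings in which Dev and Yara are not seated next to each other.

12

Without the restriction there are (4)! = 24 seatings.
Those with Dev next to Yara: fuse the pair into one unit and seat 4 units around a circle — 2·(3)! = 12.
Subtracting, 24 − 12 = 12.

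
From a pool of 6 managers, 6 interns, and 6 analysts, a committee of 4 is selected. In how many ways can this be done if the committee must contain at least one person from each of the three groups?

Total 4-person selections from all 18: C(18,4) = 3060.
Subtract selections that omit an entire group: no managers → C(12,4) = 495; no interns → C(12,4) = 495; no analysts → C(12,4) = 495.
Add back selections omitting two groups (i.e. drawn from a single group): C(6,4) + C(6,4) + C(6,4) = 45.
By inclusion–exclusion: 3060 − 1485 + 45 = 1620.

1620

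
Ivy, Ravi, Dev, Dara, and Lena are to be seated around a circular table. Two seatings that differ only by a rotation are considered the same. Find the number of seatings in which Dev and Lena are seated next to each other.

Glue Dev and Lena into a block (2 internal orders). Seating 4 units around a circle gives (3)! arrangements.
So 2 × (3)! = 2 × 6 = 12.

12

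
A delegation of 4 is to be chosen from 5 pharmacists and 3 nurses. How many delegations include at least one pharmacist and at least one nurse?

With no constraint there are C(8,4) = 70 possible selections.
Subtract selections that omit an entire group: no pharmacists → C(3,4) = 0; no nurses → C(5,4) = 5.
Both groups omitted at once is impossible, so 70 − 5 = 65.

65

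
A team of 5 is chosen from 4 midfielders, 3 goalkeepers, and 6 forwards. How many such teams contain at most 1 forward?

231

Split by how many forwards are chosen (0 through 1).
Sum: C(6,0)·C(7,5) + C(6,1)·C(7,4) = 21 + 210 = 231.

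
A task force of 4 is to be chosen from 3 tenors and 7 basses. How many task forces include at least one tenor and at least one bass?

175

Total 4-person selections from all 10: C(10,4) = 210.
Selections missing a whole group: no tenors → C(7,4) = 35; no basses → C(3,4) = 0.
Both groups omitted at once is impossible, so 210 − 35 = 175.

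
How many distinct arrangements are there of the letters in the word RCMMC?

The 5 letters of RCMMC have repeats: C appearing twice and M appearing twice.
The number of distinct arrangements is 5!/(2!·2!) = 120/4 = 30.

30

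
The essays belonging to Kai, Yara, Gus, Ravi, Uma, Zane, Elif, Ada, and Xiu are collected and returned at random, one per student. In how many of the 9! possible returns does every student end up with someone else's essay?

This is the derangement count D_9: permutations of 9 items with no fixed point.
By inclusion–exclusion this is Σ_{j=0}^{9} (−1)^j C(9,j)·(9−j)!.
Computing: 362880 − 362880 + 181440 − 60480 + 15120 − 3024 + 504 − 72 + 9 − 1 = 133496.

133496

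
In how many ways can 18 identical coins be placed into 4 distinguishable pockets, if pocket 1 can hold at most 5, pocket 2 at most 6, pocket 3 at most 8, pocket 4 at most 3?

Ignoring the caps, the number of non-negative solutions to x_1+…+x_4 = 18 is C(21,3) = 1330.
Subtract solutions that violate a single cap (substitute x_i' = x_i − (cap_i+1)): x_1 ≥ 6 gives C(15,3) = 455; x_2 ≥ 7 gives C(14,3) = 364; x_3 ≥ 9 gives C(12,3) = 220; x_4 ≥ 4 gives C(17,3) = 680. Together 1719.
Add back pairs where two caps are both exceeded: 56 + 20 + 165 + 10 + 120 + 56 = 427.
Subtract triples: 0 + 4 + 0 + 0 = 4.
By inclusion–exclusion the count is 1330 − 1719 + 427 − 4 = 34.

34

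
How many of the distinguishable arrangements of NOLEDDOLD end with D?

Fix D in the last position and arrange the remaining 8 letters.
Those 8 letters have D appearing twice, L appearing twice, and O appearing twice, giving (8)!/(2!·2!·2!) = 5040.

5040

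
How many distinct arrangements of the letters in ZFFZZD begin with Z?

30

Fix Z in the first position and arrange the remaining 5 letters.
Those 5 letters have F appearing twice and Z appearing twice, giving (5)!/(2!·2!) = 30.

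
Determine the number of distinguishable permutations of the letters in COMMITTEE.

Letter multiplicities in COMMITTEE: C×1, E×2, I×1, M×2, O×1, T×2.
Dividing 9! = 362880 by 2!·2!·2! = 8 for the repeated letters gives 45360.

45360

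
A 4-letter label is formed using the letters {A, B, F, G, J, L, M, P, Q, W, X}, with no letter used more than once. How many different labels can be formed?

7920

With no repetition, fill the 4 letters in order: 11 choices, then 10, down to 8.
That product is 11 × 10 × 9 × 8 = 7920.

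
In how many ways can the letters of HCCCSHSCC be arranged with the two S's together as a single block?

Treat the 2 copies of S as a single block. The multiset to arrange is then {SS, C, C, C, C, C, H, H}, 8 items in all.
That gives (8)!/(5!·2!) = 168 arrangements.

168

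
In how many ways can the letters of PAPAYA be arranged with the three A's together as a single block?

12

Treat the 3 copies of A as a single block. The multiset to arrange is then {AAA, P, P, Y}, 4 items in all.
That gives (4)!/(2!) = 12 arrangements.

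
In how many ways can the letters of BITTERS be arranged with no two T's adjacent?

1800

Total arrangements of BITTERS: 7!/(2!) = 2520.
Arrangements with the T's together: treat TT as one letter, giving (6)! = 720.
Hence 2520 − 720 = 1800.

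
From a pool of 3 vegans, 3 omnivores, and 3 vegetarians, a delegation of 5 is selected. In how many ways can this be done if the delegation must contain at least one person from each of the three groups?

108

Total 5-person selections from all 9: C(9,5) = 126.
Selections missing a whole group: no vegans → C(6,5) = 6; no omnivores → C(6,5) = 6; no vegetarians → C(6,5) = 6.
Add back selections omitting two groups (i.e. drawn from a single group): C(3,5) + C(3,5) + C(3,5) = 0.
By inclusion–exclusion: 126 − 18 + 0 = 108.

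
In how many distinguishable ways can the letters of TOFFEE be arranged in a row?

The 6 letters of TOFFEE have repeats: E appearing twice and F appearing twice.
The number of distinct arrangements is 6!/(2!·2!) = 720/4 = 180.

180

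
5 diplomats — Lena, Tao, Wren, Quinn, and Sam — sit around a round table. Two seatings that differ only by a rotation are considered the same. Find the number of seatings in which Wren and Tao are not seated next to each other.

All circular seatings of 5 people number (4)! = 24.
Seatings with Wren beside Tao: treat them as a block with 2 internal orders, giving 2 × (3)! = 12.
Subtracting, 24 − 12 = 12.

12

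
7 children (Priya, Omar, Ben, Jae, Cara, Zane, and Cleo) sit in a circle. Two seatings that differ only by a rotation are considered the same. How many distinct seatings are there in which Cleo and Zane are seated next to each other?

Glue Cleo and Zane into a block (2 internal orders). Seating 6 units around a circle gives (5)! arrangements.
So 2 × (5)! = 2 × 120 = 240.

240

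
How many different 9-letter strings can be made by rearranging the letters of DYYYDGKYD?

2520

DYYYDGKYD has 9 letters with D appearing 3 times and Y appearing 4 times.
Dividing 9! = 362880 by 4!·3! = 144 for the repeated letters gives 2520.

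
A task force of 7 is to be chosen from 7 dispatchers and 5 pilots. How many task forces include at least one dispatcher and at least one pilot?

Unrestricted: C(12,7) = 792 ways to pick any 7 of the 12.
Subtract selections that omit an entire group: no dispatchers → C(5,7) = 0; no pilots → C(7,7) = 1.
Both groups omitted at once is impossible, so 792 − 1 = 791.

791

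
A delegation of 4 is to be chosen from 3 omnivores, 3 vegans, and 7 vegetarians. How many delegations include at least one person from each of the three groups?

Total 4-person selections from all 13: C(13,4) = 715.
Selections missing a whole group: no omnivores → C(10,4) = 210; no vegans → C(10,4) = 210; no vegetarians → C(6,4) = 15.
Add back selections omitting two groups (i.e. drawn from a single group): C(3,4) + C(3,4) + C(7,4) = 35.
By inclusion–exclusion: 715 − 435 + 35 = 315.

315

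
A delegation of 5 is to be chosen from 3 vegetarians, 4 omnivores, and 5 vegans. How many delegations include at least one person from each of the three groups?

With no constraint there are C(12,5) = 792 possible selections.
Subtract selections that omit an entire group: no vegetarians → C(9,5) = 126; no omnivores → C(8,5) = 56; no vegans → C(7,5) = 21.
Add back selections omitting two groups (i.e. drawn from a single group): C(3,5) + C(4,5) + C(5,5) = 1.
By inclusion–exclusion: 792 − 203 + 1 = 590.

590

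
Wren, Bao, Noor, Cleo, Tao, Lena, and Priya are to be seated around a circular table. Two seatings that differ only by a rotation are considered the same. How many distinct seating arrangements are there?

Around a circle, 7 distinct people have 7!/7 = (6)! = 720 rotationally distinct seatings.

720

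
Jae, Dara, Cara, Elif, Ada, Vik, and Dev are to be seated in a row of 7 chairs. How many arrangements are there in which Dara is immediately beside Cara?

1440

Treat {Dara, Cara} as a single unit. There are 6 units to order, and the pair itself can be ordered 2 ways.
So the count is 2·(6)! = 1440.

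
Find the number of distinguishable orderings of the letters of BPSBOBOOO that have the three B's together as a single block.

210

Treat the 3 copies of B as a single block. The multiset to arrange is then {BBB, O, O, O, O, P, S}, 7 items in all.
That gives (7)!/(4!) = 210 arrangements.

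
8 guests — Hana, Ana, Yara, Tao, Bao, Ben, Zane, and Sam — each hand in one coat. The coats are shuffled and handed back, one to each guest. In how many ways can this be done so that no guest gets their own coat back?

Count assignments avoiding every fixed point. For any j of the 8 guests fixed to their own coat, the other 8−j can be arranged in (8−j)! ways.
By inclusion–exclusion this is Σ_{j=0}^{8} (−1)^j C(8,j)·(8−j)!.
Computing: 40320 − 40320 + 20160 − 6720 + 1680 − 336 + 56 − 8 + 1 = 14833.

14833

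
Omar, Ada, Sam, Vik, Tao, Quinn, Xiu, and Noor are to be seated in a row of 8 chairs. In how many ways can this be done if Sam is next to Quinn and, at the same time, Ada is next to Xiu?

2880

Treat {Sam,Quinn} as one block (2 orders) and {Ada,Xiu} as another (2 orders).
That leaves 6 units to arrange: 2 × 2 × 6! = 4 × 720 = 2880.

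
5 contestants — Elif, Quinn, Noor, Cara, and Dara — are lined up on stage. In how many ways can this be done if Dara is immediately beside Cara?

48

Place the 3 others and the Dara-Cara pair as 4 objects in a line; the pair has 2 internal arrangements.
So the count is 2·(4)! = 48.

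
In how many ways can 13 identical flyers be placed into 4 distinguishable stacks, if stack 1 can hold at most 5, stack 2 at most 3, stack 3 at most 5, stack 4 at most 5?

By stars and bars, unrestricted non-negative solutions to x_1+…+x_4 = 13 number C(13+3,3) = 560.
Subtract solutions that violate a single cap (substitute x_i' = x_i − (cap_i+1)): x_1 ≥ 6 gives C(10,3) = 120; x_2 ≥ 4 gives C(12,3) = 220; x_3 ≥ 6 gives C(10,3) = 120; x_4 ≥ 6 gives C(10,3) = 120. Together 580.
Add back pairs where two caps are both exceeded: 20 + 4 + 4 + 20 + 20 + 4 = 72.
By inclusion–exclusion the count is 560 − 580 + 72 = 52.

52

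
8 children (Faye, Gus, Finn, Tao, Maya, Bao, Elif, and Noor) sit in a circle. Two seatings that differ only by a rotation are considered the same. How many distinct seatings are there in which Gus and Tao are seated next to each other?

1440

Glue Gus and Tao into a block (2 internal orders). Seating 7 units around a circle gives (6)! arrangements.
So 2 × (6)! = 2 × 720 = 1440.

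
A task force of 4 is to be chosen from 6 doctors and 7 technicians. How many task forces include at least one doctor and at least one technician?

Total 4-person selections from all 13: C(13,4) = 715.
Selections missing a whole group: no doctors → C(7,4) = 35; no technicians → C(6,4) = 15.
Both groups omitted at once is impossible, so 715 − 50 = 665.

665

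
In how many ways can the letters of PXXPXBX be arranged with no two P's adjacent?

75

Total arrangements of PXXPXBX: 7!/(4!·2!) = 105.
If the two P's are adjacent, glue them into one block, leaving 6 items to arrange: (6)!/(4!) = 30 ways.
Subtracting, 105 − 30 = 75 arrangements keep the P's apart.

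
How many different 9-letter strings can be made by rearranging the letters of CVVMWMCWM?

Letter multiplicities in CVVMWMCWM: C×2, M×3, V×2, W×2.
The number of distinct arrangements is 9!/(3!·2!·2!·2!) = 362880/48 = 7560.

7560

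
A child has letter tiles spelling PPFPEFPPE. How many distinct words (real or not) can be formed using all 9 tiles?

Letter multiplicities in PPFPEFPPE: E×2, F×2, P×5.
The number of distinct arrangements is 9!/(5!·2!·2!) = 362880/480 = 756.

756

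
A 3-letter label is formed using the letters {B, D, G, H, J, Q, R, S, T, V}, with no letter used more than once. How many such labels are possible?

Choose and order 3 of the 10 symbols: the first letter has 10 options, the next 9, then 8.
That product is 10 × 9 × 8 = 720.

720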